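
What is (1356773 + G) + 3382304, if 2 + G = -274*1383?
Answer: 4360133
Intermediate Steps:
G = -378944 (G = -2 - 274*1383 = -2 - 378942 = -378944)
(1356773 + G) + 3382304 = (1356773 - 378944) + 3382304 = 977829 + 3382304 = 4360133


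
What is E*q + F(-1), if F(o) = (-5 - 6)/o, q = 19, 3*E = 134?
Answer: 2579/3 ≈ 859.67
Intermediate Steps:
E = 134/3 (E = (⅓)*134 = 134/3 ≈ 44.667)
F(o) = -11/o
E*q + F(-1) = (134/3)*19 - 11/(-1) = 2546/3 - 11*(-1) = 2546/3 + 11 = 2579/3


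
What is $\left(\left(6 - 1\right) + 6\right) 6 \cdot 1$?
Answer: $66$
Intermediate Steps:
$\left(\left(6 - 1\right) + 6\right) 6 \cdot 1 = \left(5 + 6\right) 6 \cdot 1 = 11 \cdot 6 \cdot 1 = 66 \cdot 1 = 66$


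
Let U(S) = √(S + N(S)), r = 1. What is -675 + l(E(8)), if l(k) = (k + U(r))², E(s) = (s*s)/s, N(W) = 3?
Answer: -575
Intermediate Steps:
E(s) = s (E(s) = s²/s = s)
U(S) = √(3 + S) (U(S) = √(S + 3) = √(3 + S))
l(k) = (2 + k)² (l(k) = (k + √(3 + 1))² = (k + √4)² = (k + 2)² = (2 + k)²)
-675 + l(E(8)) = -675 + (2 + 8)² = -675 + 10² = -675 + 100 = -575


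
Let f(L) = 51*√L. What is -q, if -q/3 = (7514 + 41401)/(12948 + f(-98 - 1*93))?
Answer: 4691492/415179 - 18479*I*√191/415179 ≈ 11.3 - 0.61512*I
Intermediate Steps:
q = -146745/(12948 + 51*I*√191) (q = -3*(7514 + 41401)/(12948 + 51*√(-98 - 1*93)) = -146745/(12948 + 51*√(-98 - 93)) = -146745/(12948 + 51*√(-191)) = -146745/(12948 + 51*(I*√191)) = -146745/(12948 + 51*I*√191) ≈ -11.3 + 0.61512*I)
-q = -(-4691492/415179 + 18479*I*√191/415179) = 4691492/415179 - 18479*I*√191/415179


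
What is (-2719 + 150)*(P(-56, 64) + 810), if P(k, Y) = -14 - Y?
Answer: -1880508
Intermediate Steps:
(-2719 + 150)*(P(-56, 64) + 810) = (-2719 + 150)*((-14 - 1*64) + 810) = -2569*((-14 - 64) + 810) = -2569*(-78 + 810) = -2569*732 = -1880508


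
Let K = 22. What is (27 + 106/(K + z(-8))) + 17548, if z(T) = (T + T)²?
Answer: 2442978/139 ≈ 17575.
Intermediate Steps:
z(T) = 4*T² (z(T) = (2*T)² = 4*T²)
(27 + 106/(K + z(-8))) + 17548 = (27 + 106/(22 + 4*(-8)²)) + 17548 = (27 + 106/(22 + 4*64)) + 17548 = (27 + 106/(22 + 256)) + 17548 = (27 + 106/278) + 17548 = (27 + (1/278)*106) + 17548 = (27 + 53/139) + 17548 = 3806/139 + 17548 = 2442978/139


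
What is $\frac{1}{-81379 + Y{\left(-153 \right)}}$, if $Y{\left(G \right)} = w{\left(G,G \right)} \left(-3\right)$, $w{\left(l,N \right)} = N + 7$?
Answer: $- \frac{1}{80941} \approx -1.2355 \cdot 10^{-5}$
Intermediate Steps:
$w{\left(l,N \right)} = 7 + N$
$Y{\left(G \right)} = -21 - 3 G$ ($Y{\left(G \right)} = \left(7 + G\right) \left(-3\right) = -21 - 3 G$)
$\frac{1}{-81379 + Y{\left(-153 \right)}} = \frac{1}{-81379 - -438} = \frac{1}{-81379 + \left(-21 + 459\right)} = \frac{1}{-81379 + 438} = \frac{1}{-80941} = - \frac{1}{80941}$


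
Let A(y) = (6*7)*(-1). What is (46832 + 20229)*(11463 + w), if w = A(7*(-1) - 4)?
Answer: 765903681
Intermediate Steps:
A(y) = -42 (A(y) = 42*(-1) = -42)
w = -42
(46832 + 20229)*(11463 + w) = (46832 + 20229)*(11463 - 42) = 67061*11421 = 765903681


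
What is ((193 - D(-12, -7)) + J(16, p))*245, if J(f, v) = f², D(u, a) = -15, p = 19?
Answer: 113680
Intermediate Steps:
((193 - D(-12, -7)) + J(16, p))*245 = ((193 - 1*(-15)) + 16²)*245 = ((193 + 15) + 256)*245 = (208 + 256)*245 = 464*245 = 113680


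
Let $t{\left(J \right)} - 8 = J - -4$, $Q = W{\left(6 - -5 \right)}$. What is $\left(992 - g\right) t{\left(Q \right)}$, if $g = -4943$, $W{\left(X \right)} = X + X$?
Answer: $201790$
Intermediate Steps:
$W{\left(X \right)} = 2 X$
$Q = 22$ ($Q = 2 \left(6 - -5\right) = 2 \left(6 + 5\right) = 2 \cdot 11 = 22$)
$t{\left(J \right)} = 12 + J$ ($t{\left(J \right)} = 8 + \left(J - -4\right) = 8 + \left(J + 4\right) = 8 + \left(4 + J\right) = 12 + J$)
$\left(992 - g\right) t{\left(Q \right)} = \left(992 - -4943\right) \left(12 + 22\right) = \left(992 + 4943\right) 34 = 5935 \cdot 34 = 201790$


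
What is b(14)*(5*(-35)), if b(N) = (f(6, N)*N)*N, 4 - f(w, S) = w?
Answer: 68600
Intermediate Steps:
f(w, S) = 4 - w
b(N) = -2*N² (b(N) = ((4 - 1*6)*N)*N = ((4 - 6)*N)*N = (-2*N)*N = -2*N²)
b(14)*(5*(-35)) = (-2*14²)*(5*(-35)) = -2*196*(-175) = -392*(-175) = 68600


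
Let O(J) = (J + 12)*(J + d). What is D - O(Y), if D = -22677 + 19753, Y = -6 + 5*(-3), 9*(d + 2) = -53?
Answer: -3184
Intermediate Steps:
d = -71/9 (d = -2 + (1/9)*(-53) = -2 - 53/9 = -71/9 ≈ -7.8889)
Y = -21 (Y = -6 - 15 = -21)
O(J) = (12 + J)*(-71/9 + J) (O(J) = (J + 12)*(J - 71/9) = (12 + J)*(-71/9 + J))
D = -2924
D - O(Y) = -2924 - (-284/3 + (-21)**2 + (37/9)*(-21)) = -2924 - (-284/3 + 441 - 259/3) = -2924 - 1*260 = -2924 - 260 = -3184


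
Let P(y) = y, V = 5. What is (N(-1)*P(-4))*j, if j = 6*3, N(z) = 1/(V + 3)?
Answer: -9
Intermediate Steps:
N(z) = 1/8 (N(z) = 1/(5 + 3) = 1/8)
j = 18
(N(-1)*P(-4))*j = ((1/8)*(-4))*18 = -1/2*18 = -9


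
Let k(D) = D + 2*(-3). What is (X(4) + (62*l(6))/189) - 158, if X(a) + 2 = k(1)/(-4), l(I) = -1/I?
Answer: -360169/2268 ≈ -158.80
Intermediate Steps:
k(D) = -6 + D (k(D) = D - 6 = -6 + D)
X(a) = -3/4 (X(a) = -2 + (-6 + 1)/(-4) = -2 - 5*(-1/4) = -2 + 5/4 = -3/4)
(X(4) + (62*l(6))/189) - 158 = (-3/4 + (62*(-1/6))/189) - 158 = (-3/4 + (62*(-1*1/6))*(1/189)) - 158 = (-3/4 + (62*(-1/6))*(1/189)) - 158 = (-3/4 - 31/3*1/189) - 158 = (-3/4 - 31/567) - 158 = -1825/2268 - 158 = -360169/2268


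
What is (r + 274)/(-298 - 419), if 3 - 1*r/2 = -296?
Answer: -872/717 ≈ -1.2162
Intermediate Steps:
r = 598 (r = 6 - 2*(-296) = 6 + 592 = 598)
(r + 274)/(-298 - 419) = (598 + 274)/(-298 - 419) = 872/(-717) = 872*(-1/717) = -872/717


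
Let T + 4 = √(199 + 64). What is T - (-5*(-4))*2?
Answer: -44 + √263 ≈ -27.783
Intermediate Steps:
T = -4 + √263 (T = -4 + √(199 + 64) = -4 + √263 ≈ 12.217)
T - (-5*(-4))*2 = (-4 + √263) - (-5*(-4))*2 = (-4 + √263) - 20*2 = (-4 + √263) - 1*40 = (-4 + √263) - 40 = -44 + √263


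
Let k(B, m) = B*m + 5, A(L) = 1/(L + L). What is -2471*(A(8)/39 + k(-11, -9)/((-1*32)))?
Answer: 5008717/624 ≈ 8026.8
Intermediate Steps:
A(L) = 1/(2*L)
k(B, m) = 5 + B*m
-2471*(A(8)/39 + k(-11, -9)/((-1*32))) = -2471*(((½)/8)/39 + (5 - 11*(-9))/((-1*32))) = -2471*(((½)*(⅛))*(1/39) + (5 + 99)/(-32)) = -2471*((1/16)*(1/39) + 104*(-1/32)) = -2471*(1/624 - 13/4) = -2471*(-2027/624) = 5008717/624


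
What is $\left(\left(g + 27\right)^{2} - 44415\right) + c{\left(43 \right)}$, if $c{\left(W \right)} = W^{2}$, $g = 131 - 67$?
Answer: $-34285$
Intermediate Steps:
$g = 64$ ($g = 131 - 67 = 64$)
$\left(\left(g + 27\right)^{2} - 44415\right) + c{\left(43 \right)} = \left(\left(64 + 27\right)^{2} - 44415\right) + 43^{2} = \left(91^{2} - 44415\right) + 1849 = \left(8281 - 44415\right) + 1849 = -36134 + 1849 = -34285$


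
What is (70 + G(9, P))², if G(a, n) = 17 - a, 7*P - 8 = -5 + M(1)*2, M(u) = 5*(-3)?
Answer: 6084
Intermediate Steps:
M(u) = -15
P = -27/7 (P = 8/7 + (-5 - 15*2)/7 = 8/7 + (-5 - 30)/7 = 8/7 + (⅐)*(-35) = 8/7 - 5 = -27/7 ≈ -3.8571)
(70 + G(9, P))² = (70 + (17 - 1*9))² = (70 + (17 - 9))² = (70 + 8)² = 78² = 6084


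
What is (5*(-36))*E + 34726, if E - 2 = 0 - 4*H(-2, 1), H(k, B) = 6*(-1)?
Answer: 30046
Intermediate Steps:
H(k, B) = -6
E = 26 (E = 2 + (0 - 4*(-6)) = 2 + (0 + 24) = 2 + 24 = 26)
(5*(-36))*E + 34726 = (5*(-36))*26 + 34726 = -180*26 + 34726 = -4680 + 34726 = 30046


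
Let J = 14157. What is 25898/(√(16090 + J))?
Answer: 25898*√30247/30247 ≈ 148.91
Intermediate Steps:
25898/(√(16090 + J)) = 25898/(√(16090 + 14157)) = 25898/(√30247) = 25898*(√30247/30247) = 25898*√30247/30247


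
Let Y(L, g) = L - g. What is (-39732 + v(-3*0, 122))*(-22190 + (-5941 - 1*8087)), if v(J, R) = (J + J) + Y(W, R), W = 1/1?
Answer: 1443395954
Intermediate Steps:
W = 1
v(J, R) = 1 - R + 2*J (v(J, R) = (J + J) + (1 - R) = 2*J + (1 - R) = 1 - R + 2*J)
(-39732 + v(-3*0, 122))*(-22190 + (-5941 - 1*8087)) = (-39732 + (1 - 1*122 + 2*(-3*0)))*(-22190 + (-5941 - 1*8087)) = (-39732 + (1 - 122 + 2*0))*(-22190 + (-5941 - 8087)) = (-39732 + (1 - 122 + 0))*(-22190 - 14028) = (-39732 - 121)*(-36218) = -39853*(-36218) = 1443395954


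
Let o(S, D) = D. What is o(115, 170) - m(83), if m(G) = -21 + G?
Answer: 108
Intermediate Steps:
o(115, 170) - m(83) = 170 - (-21 + 83) = 170 - 1*62 = 170 - 62 = 108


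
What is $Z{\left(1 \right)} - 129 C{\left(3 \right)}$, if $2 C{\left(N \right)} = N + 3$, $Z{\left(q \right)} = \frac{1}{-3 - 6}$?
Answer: $- \frac{3484}{9} \approx -387.11$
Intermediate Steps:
$Z{\left(q \right)} = - \frac{1}{9}$ ($Z{\left(q \right)} = \frac{1}{-9} = - \frac{1}{9}$)
$C{\left(N \right)} = \frac{3}{2} + \frac{N}{2}$ ($C{\left(N \right)} = \frac{N + 3}{2} = \frac{3 + N}{2} = \frac{3}{2} + \frac{N}{2}$)
$Z{\left(1 \right)} - 129 C{\left(3 \right)} = - \frac{1}{9} - 129 \left(\frac{3}{2} + \frac{1}{2} \cdot 3\right) = - \frac{1}{9} - 129 \left(\frac{3}{2} + \frac{3}{2}\right) = - \frac{1}{9} - 387 = - \frac{3484}{9}$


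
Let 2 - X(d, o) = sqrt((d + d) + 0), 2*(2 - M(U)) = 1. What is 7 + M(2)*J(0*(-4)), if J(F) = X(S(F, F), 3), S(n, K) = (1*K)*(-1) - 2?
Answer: 10 - 3*I ≈ 10.0 - 3.0*I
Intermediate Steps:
M(U) = 3/2 (M(U) = 2 - 1/2*1 = 2 - 1/2 = 3/2)
S(n, K) = -2 - K (S(n, K) = K*(-1) - 2 = -K - 2 = -2 - K)
X(d, o) = 2 - sqrt(2)*sqrt(d) (X(d, o) = 2 - sqrt((d + d) + 0) = 2 - sqrt(2*d + 0) = 2 - sqrt(2*d) = 2 - sqrt(2)*sqrt(d))
J(F) = 2 - sqrt(2)*sqrt(-2 - F)
7 + M(2)*J(0*(-4)) = 7 + 3*(2 - sqrt(-4 - 0*(-4)))/2 = 7 + 3*(2 - sqrt(-4 - 2*0))/2 = 7 + 3*(2 - sqrt(-4 + 0))/2 = 7 + 3*(2 - sqrt(-4))/2 = 7 + 3*(2 - 2*I)/2 = 7 + (3 - 3*I) = 10 - 3*I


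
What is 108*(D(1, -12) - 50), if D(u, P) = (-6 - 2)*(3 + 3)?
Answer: -10584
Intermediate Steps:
D(u, P) = -48 (D(u, P) = -8*6 = -48)
108*(D(1, -12) - 50) = 108*(-48 - 50) = 108*(-98) = -10584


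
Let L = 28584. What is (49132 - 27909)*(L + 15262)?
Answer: 930543658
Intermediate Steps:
(49132 - 27909)*(L + 15262) = (49132 - 27909)*(28584 + 15262) = 21223*43846 = 930543658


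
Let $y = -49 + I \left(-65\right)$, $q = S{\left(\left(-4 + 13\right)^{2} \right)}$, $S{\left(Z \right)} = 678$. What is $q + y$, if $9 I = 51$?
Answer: $\frac{782}{3} \approx 260.67$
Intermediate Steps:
$I = \frac{17}{3}$ ($I = \frac{1}{9} \cdot 51 = \frac{17}{3} \approx 5.6667$)
$q = 678$
$y = - \frac{1252}{3}$ ($y = -49 + \frac{17}{3} \left(-65\right) = -49 - \frac{1105}{3} = - \frac{1252}{3} \approx -417.33$)
$q + y = 678 - \frac{1252}{3} = \frac{782}{3}$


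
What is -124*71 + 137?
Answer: -8667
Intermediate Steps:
-124*71 + 137 = -8804 + 137 = -8667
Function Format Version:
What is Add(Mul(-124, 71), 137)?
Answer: -8667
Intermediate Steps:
Add(Mul(-124, 71), 137) = Add(-8804, 137) = -8667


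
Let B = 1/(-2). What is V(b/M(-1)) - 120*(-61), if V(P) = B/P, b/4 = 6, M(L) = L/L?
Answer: 351359/48 ≈ 7320.0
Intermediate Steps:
M(L) = 1
b = 24 (b = 4*6 = 24)
B = -1/2 ≈ -0.50000
V(P) = -1/(2*P)
V(b/M(-1)) - 120*(-61) = -1/(2*(24/1)) - 120*(-61) = -1/(2*(24*1)) + 7320 = -1/2/24 + 7320 = -1/2*1/24 + 7320 = -1/48 + 7320 = 351359/48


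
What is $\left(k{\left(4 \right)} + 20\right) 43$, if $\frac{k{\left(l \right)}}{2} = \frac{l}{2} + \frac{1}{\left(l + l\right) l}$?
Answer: $\frac{16555}{16} \approx 1034.7$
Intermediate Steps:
$k{\left(l \right)} = l + \frac{1}{l^{2}}$ ($k{\left(l \right)} = 2 \left(\frac{l}{2} + \frac{1}{\left(l + l\right) l}\right) = 2 \left(l \frac{1}{2} + \frac{1}{2 l l}\right) = 2 \left(\frac{l}{2} + \frac{\frac{1}{2} \frac{1}{l}}{l}\right) = 2 \left(\frac{l}{2} + \frac{1}{2 l^{2}}\right) = l + \frac{1}{l^{2}}$)
$\left(k{\left(4 \right)} + 20\right) 43 = \left(\left(4 + \frac{1}{16}\right) + 20\right) 43 = \left(\frac{65}{16} + 20\right) 43 = \frac{385}{16} \cdot 43 = \frac{16555}{16}$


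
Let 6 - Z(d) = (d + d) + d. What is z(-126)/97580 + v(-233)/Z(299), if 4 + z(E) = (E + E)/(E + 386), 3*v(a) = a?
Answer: 86881513/997296300 ≈ 0.087117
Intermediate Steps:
v(a) = a/3
z(E) = -4 + 2*E/(386 + E) (z(E) = -4 + (E + E)/(E + 386) = -4 + (2*E)/(386 + E) = -4 + 2*E/(386 + E))
Z(d) = 6 - 3*d (Z(d) = 6 - ((d + d) + d) = 6 - (2*d + d) = 6 - 3*d)
z(-126)/97580 + v(-233)/Z(299) = (2*(-772 - 1*(-126))/(386 - 126))/97580 + ((1/3)*(-233))/(6 - 3*299) = (2*(-772 + 126)/260)*(1/97580) - 233/(3*(6 - 897)) = (2*(1/260)*(-646))*(1/97580) - 233/3/(-891) = -323/65*1/97580 - 233/3*(-1/891) = -19/373100 + 233/2673 = 86881513/997296300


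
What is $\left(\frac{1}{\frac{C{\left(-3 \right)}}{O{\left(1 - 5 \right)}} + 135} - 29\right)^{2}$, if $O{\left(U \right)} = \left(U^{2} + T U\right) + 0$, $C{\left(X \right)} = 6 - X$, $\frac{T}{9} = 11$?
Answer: $\frac{2211344469481}{2630766681} \approx 840.57$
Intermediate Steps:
$T = 99$ ($T = 9 \cdot 11 = 99$)
$O{\left(U \right)} = U^{2} + 99 U$ ($O{\left(U \right)} = \left(U^{2} + 99 U\right) + 0 = U^{2} + 99 U$)
$\left(\frac{1}{\frac{C{\left(-3 \right)}}{O{\left(1 - 5 \right)}} + 135} - 29\right)^{2} = \left(\frac{1}{\frac{6 - -3}{\left(1 - 5\right) \left(99 + \left(1 - 5\right)\right)} + 135} - 29\right)^{2} = \left(\frac{1}{\frac{6 + 3}{\left(-4\right) \left(99 - 4\right)} + 135} - 29\right)^{2} = \left(\frac{1}{\frac{9}{\left(-4\right) 95} + 135} - 29\right)^{2} = \left(\frac{1}{\frac{9}{-380} + 135} - 29\right)^{2} = \left(\frac{1}{9 \left(- \frac{1}{380}\right) + 135} - 29\right)^{2} = \left(\frac{1}{- \frac{9}{380} + 135} - 29\right)^{2} = \left(\frac{1}{\frac{51291}{380}} - 29\right)^{2} = \left(\frac{380}{51291} - 29\right)^{2} = \left(- \frac{1487059}{51291}\right)^{2} = \frac{2211344469481}{2630766681}$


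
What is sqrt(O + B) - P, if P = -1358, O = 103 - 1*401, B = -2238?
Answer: 1358 + 2*I*sqrt(634) ≈ 1358.0 + 50.359*I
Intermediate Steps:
O = -298 (O = 103 - 401 = -298)
sqrt(O + B) - P = sqrt(-298 - 2238) - 1*(-1358) = sqrt(-2536) + 1358 = 2*I*sqrt(634) + 1358 = 1358 + 2*I*sqrt(634)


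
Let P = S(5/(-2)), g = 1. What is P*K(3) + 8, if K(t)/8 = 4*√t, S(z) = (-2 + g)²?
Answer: 8 + 32*√3 ≈ 63.426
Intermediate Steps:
S(z) = 1 (S(z) = (-2 + 1)² = (-1)² = 1)
P = 1
K(t) = 32*√t (K(t) = 8*(4*√t) = 32*√t)
P*K(3) + 8 = 1*(32*√3) + 8 = 32*√3 + 8 = 8 + 32*√3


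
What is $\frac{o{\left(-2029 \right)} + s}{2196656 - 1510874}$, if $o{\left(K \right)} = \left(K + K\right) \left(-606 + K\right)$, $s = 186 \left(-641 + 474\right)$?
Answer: $\frac{171964}{11061} \approx 15.547$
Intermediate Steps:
$s = -31062$ ($s = 186 \left(-167\right) = -31062$)
$o{\left(K \right)} = 2 K \left(-606 + K\right)$
$\frac{o{\left(-2029 \right)} + s}{2196656 - 1510874} = \frac{2 \left(-2029\right) \left(-606 - 2029\right) - 31062}{2196656 - 1510874} = \frac{2 \left(-2029\right) \left(-2635\right) - 31062}{685782} = \left(10692830 - 31062\right) \frac{1}{685782} = 10661768 \cdot \frac{1}{685782} = \frac{171964}{11061}$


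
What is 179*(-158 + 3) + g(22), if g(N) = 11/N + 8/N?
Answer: -610371/22 ≈ -27744.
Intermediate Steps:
g(N) = 19/N
179*(-158 + 3) + g(22) = 179*(-158 + 3) + 19/22 = 179*(-155) + 19*(1/22) = -27745 + 19/22 = -610371/22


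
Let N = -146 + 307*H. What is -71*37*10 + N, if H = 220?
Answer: 41124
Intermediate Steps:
N = 67394 (N = -146 + 307*220 = -146 + 67540 = 67394)
-71*37*10 + N = -71*37*10 + 67394 = -2627*10 + 67394 = -26270 + 67394 = 41124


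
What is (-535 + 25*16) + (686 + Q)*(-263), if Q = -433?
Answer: -66674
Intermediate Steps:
(-535 + 25*16) + (686 + Q)*(-263) = (-535 + 25*16) + (686 - 433)*(-263) = (-535 + 400) + 253*(-263) = -135 - 66539 = -66674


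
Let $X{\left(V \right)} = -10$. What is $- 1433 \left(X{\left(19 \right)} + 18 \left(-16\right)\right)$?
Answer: $427034$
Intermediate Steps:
$- 1433 \left(X{\left(19 \right)} + 18 \left(-16\right)\right) = - 1433 \left(-10 + 18 \left(-16\right)\right) = - 1433 \left(-10 - 288\right) = \left(-1433\right) \left(-298\right) = 427034$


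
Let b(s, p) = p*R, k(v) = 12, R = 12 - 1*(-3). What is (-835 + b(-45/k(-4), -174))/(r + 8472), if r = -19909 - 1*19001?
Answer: 3445/30438 ≈ 0.11318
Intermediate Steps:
R = 15 (R = 12 + 3 = 15)
b(s, p) = 15*p (b(s, p) = p*15 = 15*p)
r = -38910 (r = -19909 - 19001 = -38910)
(-835 + b(-45/k(-4), -174))/(r + 8472) = (-835 + 15*(-174))/(-38910 + 8472) = (-835 - 2610)/(-30438) = -3445*(-1/30438) = 3445/30438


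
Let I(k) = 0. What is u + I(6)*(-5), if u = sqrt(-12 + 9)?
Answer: I*sqrt(3) ≈ 1.732*I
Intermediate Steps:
u = I*sqrt(3) (u = sqrt(-3) = I*sqrt(3) ≈ 1.732*I)
u + I(6)*(-5) = I*sqrt(3) + 0*(-5) = I*sqrt(3) + 0 = I*sqrt(3)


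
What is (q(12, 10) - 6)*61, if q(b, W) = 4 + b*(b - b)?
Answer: -122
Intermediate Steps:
q(b, W) = 4 (q(b, W) = 4 + b*0 = 4 + 0 = 4)
(q(12, 10) - 6)*61 = (4 - 6)*61 = -2*61 = -122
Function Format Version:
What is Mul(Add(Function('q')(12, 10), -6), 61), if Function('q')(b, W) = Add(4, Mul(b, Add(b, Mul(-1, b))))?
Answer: -122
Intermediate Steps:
Function('q')(b, W) = 4 (Function('q')(b, W) = Add(4, Mul(b, 0)) = Add(4, 0) = 4)
Mul(Add(Function('q')(12, 10), -6), 61) = Mul(Add(4, -6), 61) = Mul(-2, 61) = -122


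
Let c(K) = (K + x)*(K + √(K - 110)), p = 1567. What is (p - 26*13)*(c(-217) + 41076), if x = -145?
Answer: 147025270 - 444898*I*√327 ≈ 1.4703e+8 - 8.0452e+6*I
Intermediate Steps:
c(K) = (-145 + K)*(K + √(-110 + K)) (c(K) = (K - 145)*(K + √(K - 110)) = (-145 + K)*(K + √(-110 + K)))
(p - 26*13)*(c(-217) + 41076) = (1567 - 26*13)*(((-217)² - 145*(-217) - 145*√(-110 - 217) - 217*√(-110 - 217)) + 41076) = (1567 - 338)*((47089 + 31465 - 145*I*√327 - 217*I*√327) + 41076) = 1229*((47089 + 31465 - 145*I*√327 - 217*I*√327) + 41076) = 1229*((78554 - 362*I*√327) + 41076) = 1229*(119630 - 362*I*√327) = 147025270 - 444898*I*√327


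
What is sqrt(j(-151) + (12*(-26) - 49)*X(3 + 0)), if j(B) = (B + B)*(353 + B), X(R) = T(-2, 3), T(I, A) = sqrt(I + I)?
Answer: sqrt(-61004 - 722*I) ≈ 1.462 - 246.99*I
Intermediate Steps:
T(I, A) = sqrt(2)*sqrt(I) (T(I, A) = sqrt(2*I) = sqrt(2)*sqrt(I))
X(R) = 2*I (X(R) = sqrt(2)*sqrt(-2) = sqrt(2)*(I*sqrt(2)) = 2*I)
j(B) = 2*B*(353 + B) (j(B) = (2*B)*(353 + B) = 2*B*(353 + B))
sqrt(j(-151) + (12*(-26) - 49)*X(3 + 0)) = sqrt(2*(-151)*(353 - 151) + (12*(-26) - 49)*(2*I)) = sqrt(2*(-151)*202 + (-312 - 49)*(2*I)) = sqrt(-61004 - 722*I)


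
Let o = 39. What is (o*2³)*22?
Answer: 6864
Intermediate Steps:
(o*2³)*22 = (39*2³)*22 = (39*8)*22 = 312*22 = 6864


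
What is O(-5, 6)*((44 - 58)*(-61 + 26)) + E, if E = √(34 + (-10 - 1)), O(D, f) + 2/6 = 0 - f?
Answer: -9310/3 + √23 ≈ -3098.5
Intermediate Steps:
O(D, f) = -⅓ - f (O(D, f) = -⅓ + (0 - f) = -⅓ - f)
E = √23 (E = √(34 - 11) = √23 ≈ 4.7958)
O(-5, 6)*((44 - 58)*(-61 + 26)) + E = (-⅓ - 1*6)*((44 - 58)*(-61 + 26)) + √23 = (-⅓ - 6)*(-14*(-35)) + √23 = -19/3*490 + √23 = -9310/3 + √23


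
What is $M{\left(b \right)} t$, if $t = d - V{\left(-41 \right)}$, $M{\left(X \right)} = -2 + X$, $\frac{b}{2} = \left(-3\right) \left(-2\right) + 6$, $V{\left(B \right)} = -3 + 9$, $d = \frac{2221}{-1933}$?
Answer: $- \frac{304018}{1933} \approx -157.28$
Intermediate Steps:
$d = - \frac{2221}{1933}$ ($d = 2221 \left(- \frac{1}{1933}\right) = - \frac{2221}{1933} \approx -1.149$)
$V{\left(B \right)} = 6$
$b = 24$ ($b = 2 \left(\left(-3\right) \left(-2\right) + 6\right) = 2 \left(6 + 6\right) = 2 \cdot 12 = 24$)
$t = - \frac{13819}{1933}$ ($t = - \frac{2221}{1933} - 6 = - \frac{13819}{1933} \approx -7.149$)
$M{\left(b \right)} t = \left(-2 + 24\right) \left(- \frac{13819}{1933}\right) = 22 \left(- \frac{13819}{1933}\right) = - \frac{304018}{1933}$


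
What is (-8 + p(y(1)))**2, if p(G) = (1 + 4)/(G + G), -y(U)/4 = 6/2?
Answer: 38809/576 ≈ 67.377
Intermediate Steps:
y(U) = -12 (y(U) = -24/2 = -4*3 = -12)
p(G) = 5/(2*G) (p(G) = 5/((2*G)) = 5*(1/(2*G)) = 5/(2*G))
(-8 + p(y(1)))**2 = (-8 + (5/2)/(-12))**2 = (-8 + (5/2)*(-1/12))**2 = (-8 - 5/24)**2 = (-197/24)**2 = 38809/576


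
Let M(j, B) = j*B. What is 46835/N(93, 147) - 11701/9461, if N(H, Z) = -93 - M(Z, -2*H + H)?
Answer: 284229757/128461458 ≈ 2.2126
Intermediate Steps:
M(j, B) = B*j
N(H, Z) = -93 + H*Z (N(H, Z) = -93 - (-2*H + H)*Z = -93 - (-H)*Z = -93 - (-1)*H*Z = -93 + H*Z)
46835/N(93, 147) - 11701/9461 = 46835/(-93 + 93*147) - 11701/9461 = 46835/(-93 + 13671) - 11701*1/9461 = 46835/13578 - 11701/9461 = 284229757/128461458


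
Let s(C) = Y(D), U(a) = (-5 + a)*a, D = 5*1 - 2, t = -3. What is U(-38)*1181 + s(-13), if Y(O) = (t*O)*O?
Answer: 1929727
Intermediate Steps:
D = 3 (D = 5 - 2 = 3)
U(a) = a*(-5 + a)
Y(O) = -3*O² (Y(O) = (-3*O)*O = -3*O²)
s(C) = -27 (s(C) = -3*3² = -3*9 = -27)
U(-38)*1181 + s(-13) = -38*(-5 - 38)*1181 - 27 = -38*(-43)*1181 - 27 = 1634*1181 - 27 = 1929754 - 27 = 1929727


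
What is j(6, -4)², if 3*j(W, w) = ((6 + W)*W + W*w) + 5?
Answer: 2809/9 ≈ 312.11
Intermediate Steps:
j(W, w) = 5/3 + W*w/3 + W*(6 + W)/3 (j(W, w) = (((6 + W)*W + W*w) + 5)/3 = ((W*(6 + W) + W*w) + 5)/3 = ((W*w + W*(6 + W)) + 5)/3 = (5 + W*w + W*(6 + W))/3 = 5/3 + W*w/3 + W*(6 + W)/3)
j(6, -4)² = (5/3 + 2*6 + (⅓)*6² + (⅓)*6*(-4))² = (5/3 + 12 + (⅓)*36 - 8)² = (5/3 + 12 + 12 - 8)² = (53/3)² = 2809/9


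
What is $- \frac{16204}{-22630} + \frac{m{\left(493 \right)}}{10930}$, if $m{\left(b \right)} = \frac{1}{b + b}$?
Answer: $\frac{3492604131}{4877661148} \approx 0.71604$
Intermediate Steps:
$m{\left(b \right)} = \frac{1}{2 b}$
$- \frac{16204}{-22630} + \frac{m{\left(493 \right)}}{10930} = - \frac{16204}{-22630} + \frac{\frac{1}{2} \cdot \frac{1}{493}}{10930} = \left(-16204\right) \left(- \frac{1}{22630}\right) + \frac{1}{2} \cdot \frac{1}{493} \cdot \frac{1}{10930} = \frac{8102}{11315} + \frac{1}{986} \cdot \frac{1}{10930} = \frac{8102}{11315} + \frac{1}{10776980} = \frac{3492604131}{4877661148}$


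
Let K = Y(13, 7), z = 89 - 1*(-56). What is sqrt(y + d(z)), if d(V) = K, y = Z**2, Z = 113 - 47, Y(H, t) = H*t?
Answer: sqrt(4447) ≈ 66.686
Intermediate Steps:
z = 145 (z = 89 + 56 = 145)
Z = 66
K = 91 (K = 13*7 = 91)
y = 4356 (y = 66**2 = 4356)
d(V) = 91
sqrt(y + d(z)) = sqrt(4356 + 91) = sqrt(4447)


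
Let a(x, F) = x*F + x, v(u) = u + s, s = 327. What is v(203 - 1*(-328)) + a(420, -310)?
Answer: -128922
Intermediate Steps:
v(u) = 327 + u (v(u) = u + 327 = 327 + u)
a(x, F) = x + F*x (a(x, F) = F*x + x = x + F*x)
v(203 - 1*(-328)) + a(420, -310) = (327 + (203 - 1*(-328))) + 420*(1 - 310) = (327 + (203 + 328)) + 420*(-309) = (327 + 531) - 129780 = 858 - 129780 = -128922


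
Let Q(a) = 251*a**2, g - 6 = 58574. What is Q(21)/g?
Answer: 110691/58580 ≈ 1.8896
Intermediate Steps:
g = 58580 (g = 6 + 58574 = 58580)
Q(21)/g = (251*21**2)/58580 = (251*441)*(1/58580) = 110691*(1/58580) = 110691/58580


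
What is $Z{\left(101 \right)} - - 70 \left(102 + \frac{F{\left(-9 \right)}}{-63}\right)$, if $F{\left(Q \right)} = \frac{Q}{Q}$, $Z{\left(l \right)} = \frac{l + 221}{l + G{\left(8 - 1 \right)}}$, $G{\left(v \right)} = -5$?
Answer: $\frac{1028483}{144} \approx 7142.2$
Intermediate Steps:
$Z{\left(l \right)} = \frac{221 + l}{-5 + l}$ ($Z{\left(l \right)} = \frac{l + 221}{l - 5} = \frac{221 + l}{-5 + l}$)
$F{\left(Q \right)} = 1$
$Z{\left(101 \right)} - - 70 \left(102 + \frac{F{\left(-9 \right)}}{-63}\right) = \frac{221 + 101}{-5 + 101} - - 70 \left(102 + 1 \frac{1}{-63}\right) = \frac{1}{96} \cdot 322 - - 70 \left(102 + 1 \left(- \frac{1}{63}\right)\right) = \frac{1}{96} \cdot 322 - - 70 \left(102 - \frac{1}{63}\right) = \frac{161}{48} - \left(-70\right) \frac{6425}{63} = \frac{161}{48} - - \frac{64250}{9} = \frac{161}{48} + \frac{64250}{9} = \frac{1028483}{144}$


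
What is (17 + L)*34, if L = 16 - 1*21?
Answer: 408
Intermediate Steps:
L = -5 (L = 16 - 21 = -5)
(17 + L)*34 = (17 - 5)*34 = 12*34 = 408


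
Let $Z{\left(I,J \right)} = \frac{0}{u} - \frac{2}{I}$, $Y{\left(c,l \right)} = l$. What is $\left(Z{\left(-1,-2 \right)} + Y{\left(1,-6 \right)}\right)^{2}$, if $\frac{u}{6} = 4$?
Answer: $16$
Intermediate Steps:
$u = 24$ ($u = 6 \cdot 4 = 24$)
$Z{\left(I,J \right)} = - \frac{2}{I}$ ($Z{\left(I,J \right)} = \frac{0}{24} - \frac{2}{I} = 0 \cdot \frac{1}{24} - \frac{2}{I} = 0 - \frac{2}{I} = - \frac{2}{I}$)
$\left(Z{\left(-1,-2 \right)} + Y{\left(1,-6 \right)}\right)^{2} = \left(- \frac{2}{-1} - 6\right)^{2} = \left(\left(-2\right) \left(-1\right) - 6\right)^{2} = \left(2 - 6\right)^{2} = \left(-4\right)^{2} = 16$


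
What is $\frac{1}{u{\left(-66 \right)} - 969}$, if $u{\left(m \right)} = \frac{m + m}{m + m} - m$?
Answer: $- \frac{1}{902} \approx -0.0011086$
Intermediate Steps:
$u{\left(m \right)} = 1 - m$ ($u{\left(m \right)} = \frac{2 m}{2 m} - m = 2 m \frac{1}{2 m} - m = 1 - m$)
$\frac{1}{u{\left(-66 \right)} - 969} = \frac{1}{\left(1 - -66\right) - 969} = \frac{1}{\left(1 + 66\right) - 969} = \frac{1}{67 - 969} = \frac{1}{-902} = - \frac{1}{902}$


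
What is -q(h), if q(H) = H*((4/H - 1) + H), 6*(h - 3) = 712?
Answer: -132166/9 ≈ -14685.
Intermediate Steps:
h = 365/3 (h = 3 + (⅙)*712 = 3 + 356/3 = 365/3 ≈ 121.67)
q(H) = H*(-1 + H + 4/H) (q(H) = H*((-1 + 4/H) + H) = H*(-1 + H + 4/H))
-q(h) = -(4 + (365/3)² - 1*365/3) = -(4 + 133225/9 - 365/3) = -1*132166/9 = -132166/9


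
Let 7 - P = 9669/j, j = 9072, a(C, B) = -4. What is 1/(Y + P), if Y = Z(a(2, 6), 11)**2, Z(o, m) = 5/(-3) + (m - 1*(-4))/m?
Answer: 365904/2204945 ≈ 0.16595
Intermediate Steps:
Z(o, m) = -5/3 + (4 + m)/m (Z(o, m) = 5*(-1/3) + (m + 4)/m = -5/3 + (4 + m)/m)
P = 17945/3024 (P = 7 - 9669/9072 = 7 - 1*3223/3024 = 7 - 3223/3024 = 17945/3024 ≈ 5.9342)
Y = 100/1089 (Y = (-2/3 + 4/11)**2 = (-10/33)**2 = 100/1089 ≈ 0.091827)
1/(Y + P) = 1/(100/1089 + 17945/3024) = 1/(2204945/365904) = 365904/2204945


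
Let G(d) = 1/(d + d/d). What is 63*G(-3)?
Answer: -63/2 ≈ -31.500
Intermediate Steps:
G(d) = 1/(1 + d) (G(d) = 1/(d + 1) = 1/(1 + d))
63*G(-3) = 63/(1 - 3) = 63/(-2) = 63*(-½) = -63/2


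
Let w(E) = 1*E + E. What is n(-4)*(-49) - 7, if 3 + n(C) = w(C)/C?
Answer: 42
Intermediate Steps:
w(E) = 2*E (w(E) = E + E = 2*E)
n(C) = -1 (n(C) = -3 + (2*C)/C = -3 + 2 = -1)
n(-4)*(-49) - 7 = -1*(-49) - 7 = 49 - 7 = 42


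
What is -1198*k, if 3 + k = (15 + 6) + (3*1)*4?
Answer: -35940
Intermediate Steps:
k = 30 (k = -3 + ((15 + 6) + (3*1)*4) = -3 + (21 + 3*4) = -3 + (21 + 12) = -3 + 33 = 30)
-1198*k = -1198*30 = -35940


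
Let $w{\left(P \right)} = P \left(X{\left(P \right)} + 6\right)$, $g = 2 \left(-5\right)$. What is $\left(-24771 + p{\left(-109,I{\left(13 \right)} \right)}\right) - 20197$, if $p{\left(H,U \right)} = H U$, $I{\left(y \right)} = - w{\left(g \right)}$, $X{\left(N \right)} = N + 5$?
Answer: $-46058$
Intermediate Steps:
$g = -10$
$X{\left(N \right)} = 5 + N$
$w{\left(P \right)} = P \left(11 + P\right)$ ($w{\left(P \right)} = P \left(\left(5 + P\right) + 6\right) = P \left(11 + P\right)$)
$I{\left(y \right)} = 10$ ($I{\left(y \right)} = - \left(-10\right) \left(11 - 10\right) = - \left(-10\right) 1 = \left(-1\right) \left(-10\right) = 10$)
$\left(-24771 + p{\left(-109,I{\left(13 \right)} \right)}\right) - 20197 = \left(-24771 - 1090\right) - 20197 = -25861 - 20197 = -46058$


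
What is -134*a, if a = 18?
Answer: -2412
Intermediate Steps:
-134*a = -134*18 = -2412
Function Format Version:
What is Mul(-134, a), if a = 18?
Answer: -2412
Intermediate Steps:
Mul(-134, a) = Mul(-134, 18) = -2412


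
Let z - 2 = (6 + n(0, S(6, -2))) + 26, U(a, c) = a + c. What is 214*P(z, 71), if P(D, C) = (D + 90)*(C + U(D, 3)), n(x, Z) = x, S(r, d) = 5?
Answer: 2865888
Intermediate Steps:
z = 34 (z = 2 + ((6 + 0) + 26) = 2 + (6 + 26) = 2 + 32 = 34)
P(D, C) = (90 + D)*(3 + C + D) (P(D, C) = (D + 90)*(C + (D + 3)) = (90 + D)*(C + (3 + D)) = (90 + D)*(3 + C + D))
214*P(z, 71) = 214*(270 + 34² + 90*71 + 93*34 + 71*34) = 214*(270 + 1156 + 6390 + 3162 + 2414) = 214*13392 = 2865888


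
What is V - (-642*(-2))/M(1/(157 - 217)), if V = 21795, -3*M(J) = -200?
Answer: 1088787/50 ≈ 21776.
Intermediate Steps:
M(J) = 200/3 (M(J) = -⅓*(-200) = 200/3)
V - (-642*(-2))/M(1/(157 - 217)) = 21795 - (-642*(-2))/200/3 = 21795 - 1284*3/200 = 21795 - 1*963/50 = 21795 - 963/50 = 1088787/50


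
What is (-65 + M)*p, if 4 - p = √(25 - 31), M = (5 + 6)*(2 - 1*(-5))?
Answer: 48 - 12*I*√6 ≈ 48.0 - 29.394*I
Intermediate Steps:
M = 77 (M = 11*(2 + 5) = 11*7 = 77)
p = 4 - I*√6 (p = 4 - √(25 - 31) = 4 - √(-6) = 4 - I*√6 ≈ 4.0 - 2.4495*I)
(-65 + M)*p = (-65 + 77)*(4 - I*√6) = 12*(4 - I*√6) = 48 - 12*I*√6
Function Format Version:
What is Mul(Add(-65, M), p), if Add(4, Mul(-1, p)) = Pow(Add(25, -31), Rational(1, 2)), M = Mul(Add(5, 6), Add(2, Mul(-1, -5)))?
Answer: Add(48, Mul(-12, I, Pow(6, Rational(1, 2)))) ≈ Add(48.000, Mul(-29.394, I))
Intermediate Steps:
M = 77 (M = Mul(11, Add(2, 5)) = Mul(11, 7) = 77)
p = Add(4, Mul(-1, I, Pow(6, Rational(1, 2)))) (p = Add(4, Mul(-1, Pow(Add(25, -31), Rational(1, 2)))) = Add(4, Mul(-1, Pow(-6, Rational(1, 2)))) = Add(4, Mul(-1, Mul(I, Pow(6, Rational(1, 2))))) = Add(4, Mul(-1, I, Pow(6, Rational(1, 2)))) ≈ Add(4.0000, Mul(-2.4495, I)))
Mul(Add(-65, M), p) = Mul(Add(-65, 77), Add(4, Mul(-1, I, Pow(6, Rational(1, 2))))) = Mul(12, Add(4, Mul(-1, I, Pow(6, Rational(1, 2))))) = Add(48, Mul(-12, I, Pow(6, Rational(1, 2))))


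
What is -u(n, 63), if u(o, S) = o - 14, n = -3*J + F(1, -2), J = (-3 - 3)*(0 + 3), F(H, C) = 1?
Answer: -41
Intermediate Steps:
J = -18 (J = -6*3 = -18)
n = 55 (n = -3*(-18) + 1 = 54 + 1 = 55)
u(o, S) = -14 + o
-u(n, 63) = -(-14 + 55) = -1*41 = -41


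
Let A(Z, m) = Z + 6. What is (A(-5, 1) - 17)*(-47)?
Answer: 752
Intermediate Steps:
A(Z, m) = 6 + Z
(A(-5, 1) - 17)*(-47) = ((6 - 5) - 17)*(-47) = (1 - 17)*(-47) = -16*(-47) = 752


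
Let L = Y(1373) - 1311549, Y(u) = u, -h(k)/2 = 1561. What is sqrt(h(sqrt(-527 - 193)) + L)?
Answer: 21*I*sqrt(2978) ≈ 1146.0*I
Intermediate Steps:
h(k) = -3122 (h(k) = -2*1561 = -3122)
L = -1310176 (L = 1373 - 1311549 = -1310176)
sqrt(h(sqrt(-527 - 193)) + L) = sqrt(-3122 - 1310176) = sqrt(-1313298) = 21*I*sqrt(2978)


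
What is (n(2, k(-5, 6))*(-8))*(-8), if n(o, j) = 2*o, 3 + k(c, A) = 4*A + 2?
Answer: 256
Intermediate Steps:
k(c, A) = -1 + 4*A (k(c, A) = -3 + (4*A + 2) = -3 + (2 + 4*A) = -1 + 4*A)
(n(2, k(-5, 6))*(-8))*(-8) = ((2*2)*(-8))*(-8) = (4*(-8))*(-8) = -32*(-8) = 256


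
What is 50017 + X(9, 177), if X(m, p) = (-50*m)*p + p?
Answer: -29456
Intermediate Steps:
X(m, p) = p - 50*m*p (X(m, p) = -50*m*p + p = p - 50*m*p)
50017 + X(9, 177) = 50017 + 177*(1 - 50*9) = 50017 + 177*(1 - 450) = 50017 + 177*(-449) = 50017 - 79473 = -29456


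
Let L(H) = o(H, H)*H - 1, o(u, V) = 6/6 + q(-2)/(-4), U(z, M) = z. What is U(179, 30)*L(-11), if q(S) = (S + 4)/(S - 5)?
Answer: -32041/14 ≈ -2288.6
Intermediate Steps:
q(S) = (4 + S)/(-5 + S)
o(u, V) = 15/14 (o(u, V) = 6/6 + ((4 - 2)/(-5 - 2))/(-4) = 6*(⅙) + (2/(-7))*(-¼) = 1 - ⅐*2*(-¼) = 1 - 2/7*(-¼) = 1 + 1/14 = 15/14)
L(H) = -1 + 15*H/14 (L(H) = 15*H/14 - 1 = -1 + 15*H/14)
U(179, 30)*L(-11) = 179*(-1 + (15/14)*(-11)) = 179*(-1 - 165/14) = 179*(-179/14) = -32041/14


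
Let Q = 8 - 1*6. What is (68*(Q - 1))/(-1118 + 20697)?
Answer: 68/19579 ≈ 0.0034731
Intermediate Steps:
Q = 2 (Q = 8 - 6 = 2)
(68*(Q - 1))/(-1118 + 20697) = (68*(2 - 1))/(-1118 + 20697) = (68*1)/19579 = 68*(1/19579) = 68/19579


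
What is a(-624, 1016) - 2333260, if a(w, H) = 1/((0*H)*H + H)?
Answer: -2370592159/1016 ≈ -2.3333e+6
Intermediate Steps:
a(w, H) = 1/H (a(w, H) = 1/(0*H + H) = 1/(0 + H) = 1/H)
a(-624, 1016) - 2333260 = 1/1016 - 2333260 = -2370592159/1016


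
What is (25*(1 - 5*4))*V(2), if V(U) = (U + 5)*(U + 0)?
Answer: -6650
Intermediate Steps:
V(U) = U*(5 + U) (V(U) = (5 + U)*U = U*(5 + U))
(25*(1 - 5*4))*V(2) = (25*(1 - 5*4))*(2*(5 + 2)) = (25*(1 - 20))*(2*7) = (25*(-19))*14 = -475*14 = -6650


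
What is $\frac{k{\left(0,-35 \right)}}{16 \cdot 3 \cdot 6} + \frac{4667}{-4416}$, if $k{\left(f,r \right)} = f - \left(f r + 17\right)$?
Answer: $- \frac{14783}{13248} \approx -1.1159$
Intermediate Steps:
$k{\left(f,r \right)} = -17 + f - f r$ ($k{\left(f,r \right)} = f - \left(17 + f r\right) = -17 + f - f r$)
$\frac{k{\left(0,-35 \right)}}{16 \cdot 3 \cdot 6} + \frac{4667}{-4416} = \frac{-17 + 0 - 0 \left(-35\right)}{16 \cdot 3 \cdot 6} + \frac{4667}{-4416} = \frac{-17 + 0 + 0}{48 \cdot 6} + 4667 \left(- \frac{1}{4416}\right) = - \frac{17}{288} - \frac{4667}{4416} = - \frac{14783}{13248}$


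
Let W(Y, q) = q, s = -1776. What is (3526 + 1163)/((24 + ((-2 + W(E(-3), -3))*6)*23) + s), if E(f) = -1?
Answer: -1563/814 ≈ -1.9201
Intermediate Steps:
(3526 + 1163)/((24 + ((-2 + W(E(-3), -3))*6)*23) + s) = (3526 + 1163)/((24 + ((-2 - 3)*6)*23) - 1776) = 4689/((24 - 5*6*23) - 1776) = 4689/((24 - 30*23) - 1776) = 4689/((24 - 690) - 1776) = 4689/(-666 - 1776) = 4689/(-2442) = 4689*(-1/2442) = -1563/814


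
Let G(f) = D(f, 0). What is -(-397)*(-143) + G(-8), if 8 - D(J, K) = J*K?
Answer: -56763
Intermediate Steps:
D(J, K) = 8 - J*K
G(f) = 8 (G(f) = 8 - 1*f*0 = 8 + 0 = 8)
-(-397)*(-143) + G(-8) = -(-397)*(-143) + 8 = -397*143 + 8 = -56771 + 8 = -56763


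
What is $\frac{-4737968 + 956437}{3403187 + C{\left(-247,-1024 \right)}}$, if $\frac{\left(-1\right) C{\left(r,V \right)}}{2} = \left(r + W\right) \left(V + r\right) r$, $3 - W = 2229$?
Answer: $- \frac{3781531}{1556135589} \approx -0.0024301$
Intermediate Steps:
$W = -2226$ ($W = 3 - 2229 = -2226$)
$C{\left(r,V \right)} = - 2 r \left(-2226 + r\right) \left(V + r\right)$ ($C{\left(r,V \right)} = - 2 \left(r - 2226\right) \left(V + r\right) r = - 2 \left(-2226 + r\right) \left(V + r\right) r = - 2 r \left(-2226 + r\right) \left(V + r\right)$)
$\frac{-4737968 + 956437}{3403187 + C{\left(-247,-1024 \right)}} = \frac{-4737968 + 956437}{3403187 + 2 \left(-247\right) \left(- \left(-247\right)^{2} + 2226 \left(-1024\right) + 2226 \left(-247\right) - \left(-1024\right) \left(-247\right)\right)} = - \frac{3781531}{3403187 + 2 \left(-247\right) \left(\left(-1\right) 61009 - 2279424 - 549822 - 252928\right)} = - \frac{3781531}{3403187 + 2 \left(-247\right) \left(-61009 - 2279424 - 549822 - 252928\right)} = - \frac{3781531}{3403187 + 2 \left(-247\right) \left(-3143183\right)} = - \frac{3781531}{3403187 + 1552732402} = - \frac{3781531}{1556135589}$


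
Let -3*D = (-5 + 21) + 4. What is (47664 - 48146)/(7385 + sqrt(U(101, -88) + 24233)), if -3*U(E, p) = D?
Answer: -16018065/245312954 + 723*sqrt(218117)/245312954 ≈ -0.063920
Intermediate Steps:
D = -20/3 (D = -((-5 + 21) + 4)/3 = -(16 + 4)/3 = -1/3*20 = -20/3 ≈ -6.6667)
U(E, p) = 20/9 (U(E, p) = -1/3*(-20/3) = 20/9)
(47664 - 48146)/(7385 + sqrt(U(101, -88) + 24233)) = (47664 - 48146)/(7385 + sqrt(20/9 + 24233)) = -482/(7385 + sqrt(218117/9)) = -482/(7385 + sqrt(218117)/3)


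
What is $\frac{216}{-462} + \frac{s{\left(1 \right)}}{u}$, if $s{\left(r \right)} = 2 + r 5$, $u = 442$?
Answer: $- \frac{15373}{34034} \approx -0.4517$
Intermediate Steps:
$s{\left(r \right)} = 2 + 5 r$
$\frac{216}{-462} + \frac{s{\left(1 \right)}}{u} = \frac{216}{-462} + \frac{2 + 5 \cdot 1}{442} = 216 \left(- \frac{1}{462}\right) + \left(2 + 5\right) \frac{1}{442} = - \frac{36}{77} + 7 \cdot \frac{1}{442} = - \frac{36}{77} + \frac{7}{442} = - \frac{15373}{34034}$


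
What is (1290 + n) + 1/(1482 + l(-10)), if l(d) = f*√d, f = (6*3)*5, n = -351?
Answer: 356401453/379554 - 5*I*√10/126518 ≈ 939.0 - 0.00012497*I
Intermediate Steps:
f = 90 (f = 18*5 = 90)
l(d) = 90*√d
(1290 + n) + 1/(1482 + l(-10)) = (1290 - 351) + 1/(1482 + 90*√(-10)) = 939 + 1/(1482 + 90*(I*√10)) = 939 + 1/(1482 + 90*I*√10)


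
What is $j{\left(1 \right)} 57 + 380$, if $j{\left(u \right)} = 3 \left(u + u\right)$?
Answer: $722$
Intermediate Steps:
$j{\left(u \right)} = 6 u$ ($j{\left(u \right)} = 3 \cdot 2 u = 6 u$)
$j{\left(1 \right)} 57 + 380 = 6 \cdot 1 \cdot 57 + 380 = 6 \cdot 57 + 380 = 342 + 380 = 722$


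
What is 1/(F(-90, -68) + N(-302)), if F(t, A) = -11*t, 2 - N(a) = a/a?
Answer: 1/991 ≈ 0.0010091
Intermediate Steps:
N(a) = 1 (N(a) = 2 - a/a = 2 - 1*1 = 2 - 1 = 1)
1/(F(-90, -68) + N(-302)) = 1/(-11*(-90) + 1) = 1/(990 + 1) = 1/991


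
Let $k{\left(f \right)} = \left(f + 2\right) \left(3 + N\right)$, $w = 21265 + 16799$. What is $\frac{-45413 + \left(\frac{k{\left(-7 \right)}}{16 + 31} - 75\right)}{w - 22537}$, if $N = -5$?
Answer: $- \frac{2137926}{729769} \approx -2.9296$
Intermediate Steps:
$w = 38064$
$k{\left(f \right)} = -4 - 2 f$ ($k{\left(f \right)} = \left(f + 2\right) \left(3 - 5\right) = \left(2 + f\right) \left(-2\right) = -4 - 2 f$)
$\frac{-45413 + \left(\frac{k{\left(-7 \right)}}{16 + 31} - 75\right)}{w - 22537} = \frac{-45413 - \left(75 - \frac{-4 - -14}{16 + 31}\right)}{38064 - 22537} = \frac{-45413 - \left(75 - \frac{-4 + 14}{47}\right)}{15527} = \left(-45413 + \left(10 \cdot \frac{1}{47} - 75\right)\right) \frac{1}{15527} = \left(-45413 + \left(\frac{10}{47} - 75\right)\right) \frac{1}{15527} = \left(-45413 - \frac{3515}{47}\right) \frac{1}{15527} = \left(- \frac{2137926}{47}\right) \frac{1}{15527} = - \frac{2137926}{729769}$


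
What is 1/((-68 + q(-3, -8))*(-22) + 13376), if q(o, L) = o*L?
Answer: 1/14344 ≈ 6.9716e-5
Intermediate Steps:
q(o, L) = L*o
1/((-68 + q(-3, -8))*(-22) + 13376) = 1/((-68 - 8*(-3))*(-22) + 13376) = 1/((-68 + 24)*(-22) + 13376) = 1/(-44*(-22) + 13376) = 1/(968 + 13376) = 1/14344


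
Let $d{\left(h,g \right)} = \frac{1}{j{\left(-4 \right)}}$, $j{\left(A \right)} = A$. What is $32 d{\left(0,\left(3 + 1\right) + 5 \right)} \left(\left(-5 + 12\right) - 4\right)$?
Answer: $-24$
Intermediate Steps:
$d{\left(h,g \right)} = - \frac{1}{4}$ ($d{\left(h,g \right)} = \frac{1}{-4} = - \frac{1}{4}$)
$32 d{\left(0,\left(3 + 1\right) + 5 \right)} \left(\left(-5 + 12\right) - 4\right) = 32 \left(- \frac{1}{4}\right) \left(\left(-5 + 12\right) - 4\right) = - 8 \left(7 - 4\right) = \left(-8\right) 3 = -24$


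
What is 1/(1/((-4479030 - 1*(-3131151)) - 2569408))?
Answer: -3917287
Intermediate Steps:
1/(1/((-4479030 - 1*(-3131151)) - 2569408)) = 1/(1/((-4479030 + 3131151) - 2569408)) = 1/(1/(-1347879 - 2569408)) = 1/(1/(-3917287)) = 1/(-1/3917287) = -3917287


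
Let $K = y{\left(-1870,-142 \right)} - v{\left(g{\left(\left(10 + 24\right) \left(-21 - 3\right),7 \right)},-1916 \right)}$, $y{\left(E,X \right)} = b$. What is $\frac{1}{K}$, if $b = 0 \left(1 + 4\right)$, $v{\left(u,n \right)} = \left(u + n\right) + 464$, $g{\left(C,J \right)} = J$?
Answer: $\frac{1}{1445} \approx 0.00069204$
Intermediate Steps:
$v{\left(u,n \right)} = 464 + n + u$ ($v{\left(u,n \right)} = \left(n + u\right) + 464 = 464 + n + u$)
$b = 0$ ($b = 0 \cdot 5 = 0$)
$y{\left(E,X \right)} = 0$
$K = 1445$ ($K = 0 - \left(464 - 1916 + 7\right) = 0 - -1445 = 0 + 1445 = 1445$)
$\frac{1}{K} = \frac{1}{1445}$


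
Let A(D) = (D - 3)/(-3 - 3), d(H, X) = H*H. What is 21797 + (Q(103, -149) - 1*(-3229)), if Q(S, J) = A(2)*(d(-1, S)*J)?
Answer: 150007/6 ≈ 25001.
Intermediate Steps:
d(H, X) = H**2
A(D) = 1/2 - D/6 (A(D) = (-3 + D)/(-6) = (-3 + D)*(-1/6) = 1/2 - D/6)
Q(S, J) = J/6 (Q(S, J) = (1/2 - 1/6*2)*((-1)**2*J) = (1/2 - 1/3)*(1*J) = J/6)
21797 + (Q(103, -149) - 1*(-3229)) = 21797 + ((1/6)*(-149) - 1*(-3229)) = 21797 + (-149/6 + 3229) = 21797 + 19225/6 = 150007/6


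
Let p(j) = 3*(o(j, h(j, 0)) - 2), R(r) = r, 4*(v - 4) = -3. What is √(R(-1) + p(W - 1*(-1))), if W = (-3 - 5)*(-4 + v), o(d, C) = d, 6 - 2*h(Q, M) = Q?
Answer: √14 ≈ 3.7417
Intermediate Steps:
v = 13/4 (v = 4 + (¼)*(-3) = 4 - ¾ = 13/4 ≈ 3.2500)
h(Q, M) = 3 - Q/2
W = 6 (W = (-3 - 5)*(-4 + 13/4) = -8*(-¾) = 6)
p(j) = -6 + 3*j (p(j) = 3*(j - 2) = 3*(-2 + j) = -6 + 3*j)
√(R(-1) + p(W - 1*(-1))) = √(-1 + (-6 + 3*(6 - 1*(-1)))) = √(-1 + (-6 + 3*(6 + 1))) = √(-1 + (-6 + 3*7)) = √(-1 + (-6 + 21)) = √(-1 + 15) = √14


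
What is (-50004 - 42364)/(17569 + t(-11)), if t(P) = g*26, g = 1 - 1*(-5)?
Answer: -92368/17725 ≈ -5.2112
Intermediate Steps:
g = 6 (g = 1 + 5 = 6)
t(P) = 156 (t(P) = 6*26 = 156)
(-50004 - 42364)/(17569 + t(-11)) = (-50004 - 42364)/(17569 + 156) = -92368/17725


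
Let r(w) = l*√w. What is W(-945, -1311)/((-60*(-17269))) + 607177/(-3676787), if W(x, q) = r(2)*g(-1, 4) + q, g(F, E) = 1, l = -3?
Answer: -211313548179/1269888694060 - √2/345380 ≈ -0.16641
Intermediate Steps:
r(w) = -3*√w
W(x, q) = q - 3*√2 (W(x, q) = -3*√2*1 + q = -3*√2 + q = q - 3*√2)
W(-945, -1311)/((-60*(-17269))) + 607177/(-3676787) = (-1311 - 3*√2)/((-60*(-17269))) + 607177/(-3676787) = (-1311 - 3*√2)/1036140 + 607177*(-1/3676787) = (-1311 - 3*√2)*(1/1036140) - 607177/3676787 = (-437/345380 - √2/345380) - 607177/3676787 = -211313548179/1269888694060 - √2/345380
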